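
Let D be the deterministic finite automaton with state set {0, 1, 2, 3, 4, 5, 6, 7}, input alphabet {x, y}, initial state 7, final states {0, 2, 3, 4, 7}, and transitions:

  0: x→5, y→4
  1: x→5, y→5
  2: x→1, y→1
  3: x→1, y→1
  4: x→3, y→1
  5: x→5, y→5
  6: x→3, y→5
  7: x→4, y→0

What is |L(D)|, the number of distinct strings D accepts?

The useful subgraph on states {0, 3, 4, 7} is acyclic, so L(D) is finite; the longest accepting path visits 4 useful states, giving maximum string length 3.
Counting accepting paths from 7 by length: 1 of length 0, 2 of length 1, 2 of length 2, 1 of length 3. Total 6.

6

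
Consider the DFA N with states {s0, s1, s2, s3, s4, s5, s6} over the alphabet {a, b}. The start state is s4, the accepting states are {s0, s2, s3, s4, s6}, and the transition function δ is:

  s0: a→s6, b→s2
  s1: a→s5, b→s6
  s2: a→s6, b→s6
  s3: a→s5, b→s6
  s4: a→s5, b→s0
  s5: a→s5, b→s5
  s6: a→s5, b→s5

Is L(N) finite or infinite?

The useful states (reachable from s4 and able to reach an accepting state) are {s0, s2, s4, s6}.
Restricted to these states the transition graph has no cycle, so every accepting path has bounded length and L is finite.

finite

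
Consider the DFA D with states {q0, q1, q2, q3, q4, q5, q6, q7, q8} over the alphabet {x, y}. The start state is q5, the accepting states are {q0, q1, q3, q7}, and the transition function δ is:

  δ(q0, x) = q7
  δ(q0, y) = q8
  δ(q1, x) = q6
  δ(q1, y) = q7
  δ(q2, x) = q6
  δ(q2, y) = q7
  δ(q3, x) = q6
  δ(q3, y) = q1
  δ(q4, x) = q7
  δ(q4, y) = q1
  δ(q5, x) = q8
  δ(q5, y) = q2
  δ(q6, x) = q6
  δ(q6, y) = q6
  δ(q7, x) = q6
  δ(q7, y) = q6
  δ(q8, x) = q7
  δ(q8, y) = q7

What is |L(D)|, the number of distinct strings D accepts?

3

The useful subgraph on states {q2, q5, q7, q8} is acyclic, so L(D) is finite; the longest accepting path visits 3 useful states, giving maximum string length 2.
Counting accepting paths from q5 by length: 3 of length 2. Total 3.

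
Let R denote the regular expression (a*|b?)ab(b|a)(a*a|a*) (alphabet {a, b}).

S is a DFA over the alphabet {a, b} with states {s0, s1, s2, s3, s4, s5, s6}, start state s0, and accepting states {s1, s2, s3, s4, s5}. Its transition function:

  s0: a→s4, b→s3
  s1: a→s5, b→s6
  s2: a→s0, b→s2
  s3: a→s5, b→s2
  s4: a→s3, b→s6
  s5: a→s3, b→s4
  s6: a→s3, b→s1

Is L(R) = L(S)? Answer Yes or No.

The string aaba is accepted by R but rejected by S.
So L(R) ≠ L(S).

No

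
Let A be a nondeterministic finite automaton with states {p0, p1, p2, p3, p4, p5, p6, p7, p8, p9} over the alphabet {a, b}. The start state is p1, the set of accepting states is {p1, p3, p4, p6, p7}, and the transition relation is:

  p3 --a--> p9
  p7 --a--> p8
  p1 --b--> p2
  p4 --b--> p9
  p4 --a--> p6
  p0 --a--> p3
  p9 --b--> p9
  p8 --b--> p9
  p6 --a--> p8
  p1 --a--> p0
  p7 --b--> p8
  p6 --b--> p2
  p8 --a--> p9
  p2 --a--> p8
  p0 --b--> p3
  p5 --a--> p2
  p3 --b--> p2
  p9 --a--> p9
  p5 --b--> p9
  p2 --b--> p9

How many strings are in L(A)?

3

The useful subgraph on states {p0, p1, p3} is acyclic, so L(A) is finite; the longest accepting path visits 3 useful states, giving maximum string length 2.
Counting accepting paths from p1 by length: 1 of length 0, 2 of length 2. Total 3.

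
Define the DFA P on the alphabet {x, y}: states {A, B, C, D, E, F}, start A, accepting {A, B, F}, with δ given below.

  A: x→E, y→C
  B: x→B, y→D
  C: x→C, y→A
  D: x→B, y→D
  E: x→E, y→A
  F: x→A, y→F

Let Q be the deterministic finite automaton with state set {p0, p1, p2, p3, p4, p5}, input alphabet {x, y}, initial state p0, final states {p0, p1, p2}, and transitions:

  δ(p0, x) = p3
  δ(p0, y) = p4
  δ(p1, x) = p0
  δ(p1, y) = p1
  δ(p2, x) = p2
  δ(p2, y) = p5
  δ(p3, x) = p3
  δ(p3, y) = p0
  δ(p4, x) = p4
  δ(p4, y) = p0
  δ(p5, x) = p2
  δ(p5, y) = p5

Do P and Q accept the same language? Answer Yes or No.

Exploring the product automaton P × Q from the start pair (A, p0), following both machines on each input symbol, reaches 3 state pairs: (A, p0), (E, p3), (C, p4).
P accepts in {A, B, F} and Q accepts in {p0, p1, p2}. In every reachable pair the two components are either both accepting — (A, p0) — or both non-accepting, so no string is accepted by exactly one of the machines: L(P) \ L(Q) and L(Q) \ L(P) are both empty.
Hence every string is accepted by P iff it is accepted by Q, and the two languages coincide.

Yes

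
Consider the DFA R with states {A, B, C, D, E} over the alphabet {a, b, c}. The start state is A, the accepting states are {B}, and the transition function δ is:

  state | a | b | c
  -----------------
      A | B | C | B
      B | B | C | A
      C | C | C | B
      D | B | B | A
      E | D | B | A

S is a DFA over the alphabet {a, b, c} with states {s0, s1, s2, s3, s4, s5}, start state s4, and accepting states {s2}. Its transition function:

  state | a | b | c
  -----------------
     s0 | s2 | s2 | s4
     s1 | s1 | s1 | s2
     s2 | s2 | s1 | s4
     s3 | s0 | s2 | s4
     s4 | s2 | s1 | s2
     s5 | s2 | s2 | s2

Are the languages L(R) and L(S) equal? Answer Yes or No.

Yes

Exploring the product automaton R × S from the start pair (A, s4), following both machines on each input symbol, reaches 3 state pairs: (A, s4), (B, s2), (C, s1).
R accepts in {B} and S accepts in {s2}. In every reachable pair the two components are either both accepting — (B, s2) — or both non-accepting, so no string is accepted by exactly one of the machines: L(R) \ L(S) and L(S) \ L(R) are both empty.
Hence every string is accepted by R iff it is accepted by S, and the two languages coincide.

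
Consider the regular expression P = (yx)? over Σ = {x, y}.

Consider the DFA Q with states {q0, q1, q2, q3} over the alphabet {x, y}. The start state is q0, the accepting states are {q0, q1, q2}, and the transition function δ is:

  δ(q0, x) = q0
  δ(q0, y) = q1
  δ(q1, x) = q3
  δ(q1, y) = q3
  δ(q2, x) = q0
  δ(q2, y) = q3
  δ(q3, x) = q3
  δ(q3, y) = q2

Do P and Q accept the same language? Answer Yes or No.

No

The string yx is accepted by P but rejected by Q.
So L(P) ≠ L(Q).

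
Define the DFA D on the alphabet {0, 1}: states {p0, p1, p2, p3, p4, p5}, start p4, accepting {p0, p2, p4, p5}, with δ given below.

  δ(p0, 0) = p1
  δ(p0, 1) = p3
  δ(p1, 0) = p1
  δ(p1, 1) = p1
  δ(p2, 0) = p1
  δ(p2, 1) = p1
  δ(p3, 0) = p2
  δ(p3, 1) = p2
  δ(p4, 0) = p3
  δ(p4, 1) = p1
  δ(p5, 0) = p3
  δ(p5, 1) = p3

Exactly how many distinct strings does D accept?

3

The useful subgraph on states {p2, p3, p4} is acyclic, so L(D) is finite; the longest accepting path visits 3 useful states, giving maximum string length 2.
Counting accepting paths from p4 by length: 1 of length 0, 2 of length 2. Total 3.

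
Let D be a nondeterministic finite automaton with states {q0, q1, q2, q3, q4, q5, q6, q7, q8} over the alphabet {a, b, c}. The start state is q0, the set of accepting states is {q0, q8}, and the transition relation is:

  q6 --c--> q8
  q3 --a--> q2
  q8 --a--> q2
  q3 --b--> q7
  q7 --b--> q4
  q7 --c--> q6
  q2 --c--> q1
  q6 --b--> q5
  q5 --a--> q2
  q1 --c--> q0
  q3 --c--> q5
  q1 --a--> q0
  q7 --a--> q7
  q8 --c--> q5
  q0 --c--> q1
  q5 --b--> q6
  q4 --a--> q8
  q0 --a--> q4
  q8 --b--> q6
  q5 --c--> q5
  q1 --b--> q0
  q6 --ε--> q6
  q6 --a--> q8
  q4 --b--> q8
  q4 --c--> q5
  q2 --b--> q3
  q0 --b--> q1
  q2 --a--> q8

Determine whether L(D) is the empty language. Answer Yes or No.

No

The empty string ε is accepted: the run q0 ends in the accepting state q0.
Since at least one string is accepted, L(D) is not empty.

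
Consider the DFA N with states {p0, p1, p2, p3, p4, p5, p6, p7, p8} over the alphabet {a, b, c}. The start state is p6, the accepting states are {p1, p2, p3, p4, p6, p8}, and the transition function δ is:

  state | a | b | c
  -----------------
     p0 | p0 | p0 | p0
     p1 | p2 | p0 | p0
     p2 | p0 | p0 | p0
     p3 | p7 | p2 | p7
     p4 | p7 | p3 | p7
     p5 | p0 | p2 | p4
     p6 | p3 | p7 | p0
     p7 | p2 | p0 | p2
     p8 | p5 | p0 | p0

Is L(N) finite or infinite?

The useful states (reachable from p6 and able to reach an accepting state) are {p2, p3, p6, p7}.
Restricted to these states the transition graph has no cycle, so every accepting path has bounded length and L is finite.

finite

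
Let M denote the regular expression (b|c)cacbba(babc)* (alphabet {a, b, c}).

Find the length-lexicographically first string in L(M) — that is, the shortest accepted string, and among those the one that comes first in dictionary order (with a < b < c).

bcacbba

By inspection of the expression, no string of length less than 7 matches, and bcacbba is the lexicographically first match of length 7.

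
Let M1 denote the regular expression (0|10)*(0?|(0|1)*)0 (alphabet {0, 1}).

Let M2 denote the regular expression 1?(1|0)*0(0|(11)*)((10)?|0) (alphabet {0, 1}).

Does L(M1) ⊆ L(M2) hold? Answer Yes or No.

Converting the expression M1 to a DFA (subset construction, then merging equivalent states) gives the minimal DFA with states {r0, r1}, start state r0, accepting states {r1} and transitions r0: 0→r1, 1→r0; r1: 0→r1, 1→r0.
Converting the expression M2 to a DFA (subset construction, then merging equivalent states) gives the minimal DFA with states {t0, t1, t2}, start state t0, accepting states {t1} and transitions t0: 0→t1, 1→t0; t1: 0→t1, 1→t2; t2: 0→t1, 1→t1.
Exploring the product automaton M1 × M2 from the start pair (r0, t0), following both machines on each input symbol, reaches 4 state pairs: (r0, t0), (r1, t1), (r0, t2), (r0, t1).
M1 accepts in {r1} and M2 accepts in {t1}. The reachable pairs whose M1-component is accepting are (r1, t1); in each of them the M2-component is accepting too, so the product for L(M1) \ L(M2) (M1-component accepting, M2-component rejecting) has no reachable accepting pair and the difference is empty.
Hence every string in L(M1) is also in L(M2).

Yes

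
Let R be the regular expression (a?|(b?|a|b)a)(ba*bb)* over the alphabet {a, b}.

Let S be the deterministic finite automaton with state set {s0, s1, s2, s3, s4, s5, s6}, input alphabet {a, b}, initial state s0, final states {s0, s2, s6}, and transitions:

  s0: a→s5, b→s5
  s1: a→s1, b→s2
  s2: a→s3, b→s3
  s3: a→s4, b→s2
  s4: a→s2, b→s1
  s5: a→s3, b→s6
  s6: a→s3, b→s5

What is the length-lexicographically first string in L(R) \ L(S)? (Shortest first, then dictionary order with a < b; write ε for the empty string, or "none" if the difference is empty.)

a

The string a is accepted by R but not by S.
No shorter string lies in the difference, and a is the lexicographically first length-1 string in L(R) \ L(S).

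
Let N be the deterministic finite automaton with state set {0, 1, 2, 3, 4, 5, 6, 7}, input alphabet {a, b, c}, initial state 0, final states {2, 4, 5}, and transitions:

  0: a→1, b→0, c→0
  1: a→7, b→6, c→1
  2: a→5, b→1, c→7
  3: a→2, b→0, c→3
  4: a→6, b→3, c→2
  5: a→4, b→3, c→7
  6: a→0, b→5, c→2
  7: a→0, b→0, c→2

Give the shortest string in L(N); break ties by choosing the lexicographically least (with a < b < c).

aac

A breadth-first search from 0 reaches an accepting state first via the path 0 → 1 → 7 → 2 on input aac.
No string of length < 3 is accepted (BFS exhausts all shorter strings without reaching an accepting state), and aac is the lexicographically least accepting string of length 3.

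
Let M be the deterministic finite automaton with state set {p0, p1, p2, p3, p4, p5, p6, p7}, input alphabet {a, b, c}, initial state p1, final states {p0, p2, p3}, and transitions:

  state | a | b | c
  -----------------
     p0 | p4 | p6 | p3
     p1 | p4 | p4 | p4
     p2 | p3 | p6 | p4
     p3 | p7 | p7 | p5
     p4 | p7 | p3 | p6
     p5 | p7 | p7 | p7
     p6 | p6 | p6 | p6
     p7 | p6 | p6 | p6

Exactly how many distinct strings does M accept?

3

The useful subgraph on states {p1, p3, p4} is acyclic, so L(M) is finite; the longest accepting path visits 3 useful states, giving maximum string length 2.
Counting accepting paths from p1 by length: 3 of length 2. Total 3.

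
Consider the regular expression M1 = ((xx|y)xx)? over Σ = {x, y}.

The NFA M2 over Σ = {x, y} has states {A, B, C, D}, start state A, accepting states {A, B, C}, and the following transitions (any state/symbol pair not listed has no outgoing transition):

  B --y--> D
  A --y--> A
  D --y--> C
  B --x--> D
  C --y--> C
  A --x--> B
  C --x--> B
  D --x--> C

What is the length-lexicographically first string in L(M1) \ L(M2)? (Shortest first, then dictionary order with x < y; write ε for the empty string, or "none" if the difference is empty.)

yxx

The string yxx is accepted by M1 but not by M2.
No shorter string lies in the difference, and yxx is the lexicographically first length-3 string in L(M1) \ L(M2).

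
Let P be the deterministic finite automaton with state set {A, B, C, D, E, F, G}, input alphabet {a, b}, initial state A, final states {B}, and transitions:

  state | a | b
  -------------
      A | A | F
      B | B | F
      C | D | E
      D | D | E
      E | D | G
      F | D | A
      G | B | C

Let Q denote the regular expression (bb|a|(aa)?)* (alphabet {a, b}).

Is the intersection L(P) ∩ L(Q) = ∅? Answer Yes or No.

Yes

Converting the expression Q to a DFA (subset construction, then merging equivalent states) gives the minimal DFA with states {q0, q1, q2}, start state q0, accepting states {q0} and transitions q0: a→q0, b→q1; q1: a→q2, b→q0; q2: a→q2, b→q2.
Exploring the product automaton P × Q from the start pair (A, q0), following both machines on each input symbol, reaches 9 state pairs: (A, q0), (F, q1), (D, q2), (E, q2), (G, q2), (B, q2), (C, q2), (F, q2), (A, q2).
P accepts in {B} and Q accepts in {q0}; no reachable pair has both components accepting, so no string drives both machines to acceptance simultaneously and L(P) ∩ L(Q) = ∅.
So no string is accepted by both, and the intersection is empty.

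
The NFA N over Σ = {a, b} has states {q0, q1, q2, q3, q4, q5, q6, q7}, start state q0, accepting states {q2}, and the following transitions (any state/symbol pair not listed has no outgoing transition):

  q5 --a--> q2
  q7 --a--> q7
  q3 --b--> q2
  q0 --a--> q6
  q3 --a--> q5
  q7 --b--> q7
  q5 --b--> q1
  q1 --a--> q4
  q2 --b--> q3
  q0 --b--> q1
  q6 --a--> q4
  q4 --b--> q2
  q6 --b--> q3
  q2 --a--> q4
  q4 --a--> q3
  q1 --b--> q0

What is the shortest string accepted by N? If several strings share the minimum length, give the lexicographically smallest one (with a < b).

aab

A breadth-first search from q0 reaches an accepting state first via the path q0 → q6 → q4 → q2 on input aab.
No string of length < 3 is accepted (BFS exhausts all shorter strings without reaching an accepting state), and aab is the lexicographically least accepting string of length 3.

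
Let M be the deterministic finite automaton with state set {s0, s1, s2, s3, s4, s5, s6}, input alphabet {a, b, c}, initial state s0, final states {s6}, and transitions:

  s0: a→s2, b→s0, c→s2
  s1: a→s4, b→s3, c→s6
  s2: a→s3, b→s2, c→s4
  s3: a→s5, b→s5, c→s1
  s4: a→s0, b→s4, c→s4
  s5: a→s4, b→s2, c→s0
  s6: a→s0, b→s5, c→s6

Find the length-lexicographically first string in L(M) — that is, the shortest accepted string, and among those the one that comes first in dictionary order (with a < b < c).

A breadth-first search from s0 reaches an accepting state first via the path s0 → s2 → s3 → s1 → s6 on input aacc.
No string of length < 4 is accepted (BFS exhausts all shorter strings without reaching an accepting state), and aacc is the lexicographically least accepting string of length 4.

aacc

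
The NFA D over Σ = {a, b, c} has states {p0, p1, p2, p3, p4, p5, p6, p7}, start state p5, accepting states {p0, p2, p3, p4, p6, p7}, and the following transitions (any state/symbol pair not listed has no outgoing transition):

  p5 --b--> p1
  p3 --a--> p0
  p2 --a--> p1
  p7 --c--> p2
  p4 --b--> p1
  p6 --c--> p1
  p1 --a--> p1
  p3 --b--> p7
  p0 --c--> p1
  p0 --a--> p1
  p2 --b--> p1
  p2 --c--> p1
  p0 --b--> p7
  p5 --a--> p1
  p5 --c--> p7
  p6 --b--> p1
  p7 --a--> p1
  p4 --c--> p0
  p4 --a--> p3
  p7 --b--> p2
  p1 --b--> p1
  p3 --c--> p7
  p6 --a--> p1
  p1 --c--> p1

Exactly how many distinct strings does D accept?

3

The useful subgraph on states {p2, p5, p7} is acyclic, so L(D) is finite; the longest accepting path visits 3 useful states, giving maximum string length 2.
Counting accepting paths from p5 by length: 1 of length 1, 2 of length 2. Total 3.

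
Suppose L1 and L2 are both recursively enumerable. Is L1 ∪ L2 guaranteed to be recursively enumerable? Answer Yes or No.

Simulate recognisers for L₁ and L₂ in parallel, alternating one step of each, and accept as soon as either accepts.
So the recursively enumerable languages are closed under union.

Yes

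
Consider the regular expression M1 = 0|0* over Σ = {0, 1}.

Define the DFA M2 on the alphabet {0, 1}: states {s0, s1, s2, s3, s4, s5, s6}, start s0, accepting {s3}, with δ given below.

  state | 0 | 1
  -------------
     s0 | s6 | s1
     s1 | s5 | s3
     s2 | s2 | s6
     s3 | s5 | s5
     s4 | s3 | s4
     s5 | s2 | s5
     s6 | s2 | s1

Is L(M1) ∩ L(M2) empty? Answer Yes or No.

Converting the expression M1 to a DFA (subset construction, then merging equivalent states) gives the minimal DFA with states {r0, r1}, start state r0, accepting states {r0} and transitions r0: 0→r0, 1→r1; r1: 0→r1, 1→r1.
Exploring the product automaton M1 × M2 from the start pair (r0, s0), following both machines on each input symbol, reaches 8 state pairs: (r0, s0), (r0, s6), (r1, s1), (r0, s2), (r1, s5), (r1, s3), (r1, s6), (r1, s2).
M1 accepts in {r0} and M2 accepts in {s3}; no reachable pair has both components accepting, so no string drives both machines to acceptance simultaneously and L(M1) ∩ L(M2) = ∅.
So no string is accepted by both, and the intersection is empty.

Yes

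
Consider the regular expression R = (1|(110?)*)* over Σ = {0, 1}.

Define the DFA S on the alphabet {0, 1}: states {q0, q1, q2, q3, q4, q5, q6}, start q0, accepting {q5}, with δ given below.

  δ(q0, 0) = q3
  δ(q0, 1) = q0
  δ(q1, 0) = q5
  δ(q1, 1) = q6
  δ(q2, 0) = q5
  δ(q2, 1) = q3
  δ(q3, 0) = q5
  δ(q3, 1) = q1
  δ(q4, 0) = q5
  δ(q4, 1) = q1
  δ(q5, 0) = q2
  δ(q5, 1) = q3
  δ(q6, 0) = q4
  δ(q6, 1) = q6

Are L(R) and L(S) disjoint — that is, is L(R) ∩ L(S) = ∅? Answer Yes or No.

Converting the expression R to a DFA (subset construction, then merging equivalent states) gives the minimal DFA with states {r0, r1, r2, r3}, start state r0, accepting states {r0, r2, r3} and transitions r0: 0→r1, 1→r2; r1: 0→r1, 1→r1; r2: 0→r1, 1→r3; r3: 0→r0, 1→r3.
Exploring the product automaton R × S from the start pair (r0, q0), following both machines on each input symbol, reaches 13 state pairs: (r0, q0), (r1, q3), (r2, q0), (r1, q5), (r1, q1), (r3, q0), (r1, q2), (r1, q6), (r0, q3), (r1, q4), (r2, q1), (r3, q6), (r0, q4).
R accepts in {r0, r2, r3} and S accepts in {q5}; no reachable pair has both components accepting, so no string drives both machines to acceptance simultaneously and L(R) ∩ L(S) = ∅.
So no string is accepted by both, and the intersection is empty.

Yes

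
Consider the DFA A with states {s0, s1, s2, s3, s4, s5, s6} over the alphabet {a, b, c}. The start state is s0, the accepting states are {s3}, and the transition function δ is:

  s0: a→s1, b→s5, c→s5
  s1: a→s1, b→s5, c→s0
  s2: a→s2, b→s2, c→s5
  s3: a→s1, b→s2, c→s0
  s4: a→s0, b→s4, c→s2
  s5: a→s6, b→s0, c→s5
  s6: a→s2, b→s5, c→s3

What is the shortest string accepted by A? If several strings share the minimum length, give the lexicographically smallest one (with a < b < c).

bac

A breadth-first search from s0 reaches an accepting state first via the path s0 → s5 → s6 → s3 on input bac.
No string of length < 3 is accepted (BFS exhausts all shorter strings without reaching an accepting state), and bac is the lexicographically least accepting string of length 3.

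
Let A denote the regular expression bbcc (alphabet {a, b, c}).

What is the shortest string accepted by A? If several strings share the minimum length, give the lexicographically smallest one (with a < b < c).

bbcc

By inspection of the expression, no string of length less than 4 matches, and bbcc is the lexicographically first match of length 4.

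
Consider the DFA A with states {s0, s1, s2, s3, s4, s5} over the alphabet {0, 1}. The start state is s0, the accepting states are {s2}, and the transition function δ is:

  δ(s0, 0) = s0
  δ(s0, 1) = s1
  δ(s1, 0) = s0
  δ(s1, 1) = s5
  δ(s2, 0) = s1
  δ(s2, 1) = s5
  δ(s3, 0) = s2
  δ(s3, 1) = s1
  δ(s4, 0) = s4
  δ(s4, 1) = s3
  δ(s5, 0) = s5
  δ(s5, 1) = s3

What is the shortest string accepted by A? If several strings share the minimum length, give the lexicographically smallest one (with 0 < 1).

A breadth-first search from s0 reaches an accepting state first via the path s0 → s1 → s5 → s3 → s2 on input 1110.
No string of length < 4 is accepted (BFS exhausts all shorter strings without reaching an accepting state), and 1110 is the lexicographically least accepting string of length 4.

1110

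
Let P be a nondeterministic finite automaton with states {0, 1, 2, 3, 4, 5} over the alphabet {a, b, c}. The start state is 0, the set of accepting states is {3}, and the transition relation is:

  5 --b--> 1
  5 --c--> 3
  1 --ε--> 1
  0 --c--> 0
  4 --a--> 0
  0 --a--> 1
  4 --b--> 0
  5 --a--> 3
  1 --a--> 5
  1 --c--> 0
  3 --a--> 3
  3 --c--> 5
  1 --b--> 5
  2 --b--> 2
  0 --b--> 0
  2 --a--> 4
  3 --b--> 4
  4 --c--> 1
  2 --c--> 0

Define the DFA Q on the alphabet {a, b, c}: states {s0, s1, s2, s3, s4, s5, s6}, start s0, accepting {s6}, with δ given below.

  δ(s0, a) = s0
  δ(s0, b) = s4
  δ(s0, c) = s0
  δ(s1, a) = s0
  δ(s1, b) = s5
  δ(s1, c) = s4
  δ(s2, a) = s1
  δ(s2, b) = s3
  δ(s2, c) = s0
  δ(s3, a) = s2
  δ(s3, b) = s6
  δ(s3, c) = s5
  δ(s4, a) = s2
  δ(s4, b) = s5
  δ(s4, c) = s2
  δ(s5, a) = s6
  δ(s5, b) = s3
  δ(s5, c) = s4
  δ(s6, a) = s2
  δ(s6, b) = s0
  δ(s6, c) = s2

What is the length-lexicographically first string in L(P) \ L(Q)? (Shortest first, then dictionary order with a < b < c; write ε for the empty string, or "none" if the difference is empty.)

The string aaa is accepted by P but not by Q.
No shorter string lies in the difference, and aaa is the lexicographically first length-3 string in L(P) \ L(Q).

aaa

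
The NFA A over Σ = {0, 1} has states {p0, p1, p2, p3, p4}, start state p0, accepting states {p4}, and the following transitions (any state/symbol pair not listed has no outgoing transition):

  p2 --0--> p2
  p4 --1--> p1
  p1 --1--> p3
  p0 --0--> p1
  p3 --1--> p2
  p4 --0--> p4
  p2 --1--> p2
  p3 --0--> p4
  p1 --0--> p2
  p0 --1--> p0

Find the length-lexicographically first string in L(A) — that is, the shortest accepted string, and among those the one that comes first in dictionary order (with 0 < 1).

A breadth-first search from p0 reaches an accepting state first via the path p0 → p1 → p3 → p4 on input 010.
No string of length < 3 is accepted (BFS exhausts all shorter strings without reaching an accepting state), and 010 is the lexicographically least accepting string of length 3.

010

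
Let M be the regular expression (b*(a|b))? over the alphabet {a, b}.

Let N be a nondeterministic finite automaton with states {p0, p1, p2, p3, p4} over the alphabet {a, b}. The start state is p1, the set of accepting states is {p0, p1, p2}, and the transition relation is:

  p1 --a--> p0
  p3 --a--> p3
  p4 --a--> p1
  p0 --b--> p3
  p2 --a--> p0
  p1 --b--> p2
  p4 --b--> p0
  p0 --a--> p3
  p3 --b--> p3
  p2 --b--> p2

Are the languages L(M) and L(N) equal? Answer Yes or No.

Yes

Converting the expression M to a DFA (subset construction, then merging equivalent states) gives the minimal DFA with states {m0, m1, m2}, start state m0, accepting states {m0, m1} and transitions m0: a→m1, b→m0; m1: a→m2, b→m2; m2: a→m2, b→m2.
Exploring the product automaton M × N from the start pair (m0, p1), following both machines on each input symbol, reaches 4 state pairs: (m0, p1), (m1, p0), (m0, p2), (m2, p3).
M accepts in {m0, m1} and N accepts in {p0, p1, p2}. In every reachable pair the two components are either both accepting — (m0, p1), (m1, p0), (m0, p2) — or both non-accepting, so no string is accepted by exactly one of the machines: L(M) \ L(N) and L(N) \ L(M) are both empty.
Hence every string is accepted by M iff it is accepted by N, and the two languages coincide.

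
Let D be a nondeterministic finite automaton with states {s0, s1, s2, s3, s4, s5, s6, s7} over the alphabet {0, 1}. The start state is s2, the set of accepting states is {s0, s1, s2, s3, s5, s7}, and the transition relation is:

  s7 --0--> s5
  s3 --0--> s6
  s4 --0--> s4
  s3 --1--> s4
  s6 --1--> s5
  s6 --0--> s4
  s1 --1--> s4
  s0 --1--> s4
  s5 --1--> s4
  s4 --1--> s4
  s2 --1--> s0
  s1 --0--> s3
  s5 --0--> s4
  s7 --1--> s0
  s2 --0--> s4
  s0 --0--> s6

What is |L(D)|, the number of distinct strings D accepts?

3

The useful subgraph on states {s0, s2, s5, s6} is acyclic, so L(D) is finite; the longest accepting path visits 4 useful states, giving maximum string length 3.
Counting accepting paths from s2 by length: 1 of length 0, 1 of length 1, 1 of length 3. Total 3.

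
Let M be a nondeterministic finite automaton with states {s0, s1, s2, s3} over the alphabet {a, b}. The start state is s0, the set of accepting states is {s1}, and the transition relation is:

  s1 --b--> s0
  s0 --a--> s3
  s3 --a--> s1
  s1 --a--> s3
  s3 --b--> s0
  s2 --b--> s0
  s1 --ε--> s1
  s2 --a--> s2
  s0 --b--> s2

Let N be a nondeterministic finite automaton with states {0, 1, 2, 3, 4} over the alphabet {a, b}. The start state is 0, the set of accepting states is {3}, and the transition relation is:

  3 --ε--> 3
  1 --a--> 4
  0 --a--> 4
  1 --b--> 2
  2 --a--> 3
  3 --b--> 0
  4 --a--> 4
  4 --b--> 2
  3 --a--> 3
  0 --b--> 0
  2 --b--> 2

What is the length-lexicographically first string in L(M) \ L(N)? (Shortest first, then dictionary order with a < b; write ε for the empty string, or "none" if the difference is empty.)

aa

The string aa is accepted by M but not by N.
No shorter string lies in the difference, and aa is the lexicographically first length-2 string in L(M) \ L(N).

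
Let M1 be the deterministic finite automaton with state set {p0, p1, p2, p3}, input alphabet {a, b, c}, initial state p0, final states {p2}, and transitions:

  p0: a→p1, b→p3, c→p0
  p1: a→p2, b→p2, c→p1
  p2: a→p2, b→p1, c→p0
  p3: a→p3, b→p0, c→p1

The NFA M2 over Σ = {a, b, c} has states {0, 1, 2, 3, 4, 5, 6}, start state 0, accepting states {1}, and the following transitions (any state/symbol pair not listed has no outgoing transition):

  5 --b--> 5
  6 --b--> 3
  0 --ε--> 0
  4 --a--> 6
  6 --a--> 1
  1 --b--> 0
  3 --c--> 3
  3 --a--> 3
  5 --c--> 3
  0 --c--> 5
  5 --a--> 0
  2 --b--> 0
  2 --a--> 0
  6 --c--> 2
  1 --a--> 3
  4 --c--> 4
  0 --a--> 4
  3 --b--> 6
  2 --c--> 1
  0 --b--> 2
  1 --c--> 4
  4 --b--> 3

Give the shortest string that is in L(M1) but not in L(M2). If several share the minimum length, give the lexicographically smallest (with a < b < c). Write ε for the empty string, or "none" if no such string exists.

The string aa is accepted by M1 but not by M2.
No shorter string lies in the difference, and aa is the lexicographically first length-2 string in L(M1) \ L(M2).

aa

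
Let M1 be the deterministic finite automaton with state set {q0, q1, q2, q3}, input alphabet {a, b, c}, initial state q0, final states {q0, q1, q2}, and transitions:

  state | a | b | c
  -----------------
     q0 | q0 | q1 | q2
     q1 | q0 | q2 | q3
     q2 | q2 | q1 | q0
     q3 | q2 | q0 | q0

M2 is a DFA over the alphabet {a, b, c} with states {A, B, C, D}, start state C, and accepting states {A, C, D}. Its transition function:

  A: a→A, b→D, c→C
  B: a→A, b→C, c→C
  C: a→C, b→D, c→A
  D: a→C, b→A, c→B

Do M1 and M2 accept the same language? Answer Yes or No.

Exploring the product automaton M1 × M2 from the start pair (q0, C), following both machines on each input symbol, reaches 4 state pairs: (q0, C), (q1, D), (q2, A), (q3, B).
M1 accepts in {q0, q1, q2} and M2 accepts in {A, C, D}. In every reachable pair the two components are either both accepting — (q0, C), (q1, D), (q2, A) — or both non-accepting, so no string is accepted by exactly one of the machines: L(M1) \ L(M2) and L(M2) \ L(M1) are both empty.
Hence every string is accepted by M1 iff it is accepted by M2, and the two languages coincide.

Yes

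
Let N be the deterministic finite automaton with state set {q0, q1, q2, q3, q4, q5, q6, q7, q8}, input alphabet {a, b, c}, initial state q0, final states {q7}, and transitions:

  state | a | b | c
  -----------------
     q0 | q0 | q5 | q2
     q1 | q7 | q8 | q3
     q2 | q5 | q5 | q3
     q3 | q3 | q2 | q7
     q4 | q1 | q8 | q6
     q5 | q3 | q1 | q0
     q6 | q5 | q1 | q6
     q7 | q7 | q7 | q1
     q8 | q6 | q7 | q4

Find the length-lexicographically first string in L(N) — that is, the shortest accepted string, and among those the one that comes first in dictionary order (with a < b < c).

bac

A breadth-first search from q0 reaches an accepting state first via the path q0 → q5 → q3 → q7 on input bac.
No string of length < 3 is accepted (BFS exhausts all shorter strings without reaching an accepting state), and bac is the lexicographically least accepting string of length 3.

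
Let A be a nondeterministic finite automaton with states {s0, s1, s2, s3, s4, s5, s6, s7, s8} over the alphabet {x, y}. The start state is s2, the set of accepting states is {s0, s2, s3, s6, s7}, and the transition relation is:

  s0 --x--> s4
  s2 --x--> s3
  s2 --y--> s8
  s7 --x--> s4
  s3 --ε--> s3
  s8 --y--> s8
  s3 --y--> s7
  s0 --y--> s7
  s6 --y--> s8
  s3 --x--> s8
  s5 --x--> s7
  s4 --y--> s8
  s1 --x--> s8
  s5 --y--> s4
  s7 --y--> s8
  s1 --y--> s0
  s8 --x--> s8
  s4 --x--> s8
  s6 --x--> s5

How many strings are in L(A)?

3

The useful subgraph on states {s2, s3, s7} is acyclic, so L(A) is finite; the longest accepting path visits 3 useful states, giving maximum string length 2.
Counting accepting paths from s2 by length: 1 of length 0, 1 of length 1, 1 of length 2. Total 3.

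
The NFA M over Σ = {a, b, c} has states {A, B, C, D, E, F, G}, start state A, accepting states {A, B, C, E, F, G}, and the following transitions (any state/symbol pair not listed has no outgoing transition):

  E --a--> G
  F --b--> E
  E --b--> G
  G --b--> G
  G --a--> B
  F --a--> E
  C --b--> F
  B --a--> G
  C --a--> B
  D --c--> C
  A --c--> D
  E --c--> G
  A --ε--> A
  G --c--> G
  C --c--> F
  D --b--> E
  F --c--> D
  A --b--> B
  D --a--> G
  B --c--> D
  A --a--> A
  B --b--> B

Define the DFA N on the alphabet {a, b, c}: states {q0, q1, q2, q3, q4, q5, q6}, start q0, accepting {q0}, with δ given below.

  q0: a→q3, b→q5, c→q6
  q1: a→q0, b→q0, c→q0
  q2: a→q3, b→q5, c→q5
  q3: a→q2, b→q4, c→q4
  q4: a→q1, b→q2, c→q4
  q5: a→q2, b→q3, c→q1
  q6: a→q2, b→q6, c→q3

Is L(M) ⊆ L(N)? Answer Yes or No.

No

The string a is in L(M) but not in L(N).
So L(M) ⊄ L(N).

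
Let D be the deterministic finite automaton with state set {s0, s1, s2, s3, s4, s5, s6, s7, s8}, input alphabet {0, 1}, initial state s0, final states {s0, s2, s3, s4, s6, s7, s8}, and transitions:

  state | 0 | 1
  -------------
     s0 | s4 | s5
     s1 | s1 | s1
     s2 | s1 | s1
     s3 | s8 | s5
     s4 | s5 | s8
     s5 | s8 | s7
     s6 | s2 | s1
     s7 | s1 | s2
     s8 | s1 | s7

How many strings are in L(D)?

The useful subgraph on states {s0, s2, s4, s5, s7, s8} is acyclic, so L(D) is finite; the longest accepting path visits 6 useful states, giving maximum string length 5.
Counting accepting paths from s0 by length: 1 of length 0, 1 of length 1, 3 of length 2, 5 of length 3, 4 of length 4, 1 of length 5. Total 15.

15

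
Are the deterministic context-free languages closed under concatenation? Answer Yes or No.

Take L₁ = {ε, c} (finite, hence regular and DCFL) and L₂ = {c aⁿbⁿ : n≥0} ∪ {cc aⁿb²ⁿ : n≥0} (a DCFL: the number of leading c's tells the DPDA whether to pop one stack symbol per b or per two b's). Then L₁L₂ ∩ cca⁺b* = {cc aⁿbⁿ : n≥1} ∪ {cc aⁿb²ⁿ : n≥1}. If L₁L₂ were a DCFL, so would be this intersection with a regular set, and a DPDA for it started from its configuration after reading cc would accept {aⁿbⁿ : n≥1} ∪ {aⁿb²ⁿ : n≥1}, which no deterministic PDA accepts (a DPDA for it would have a single run on aⁿb²ⁿ, accepting after the prefix aⁿbⁿ and accepting again after n more b's; an ordinary PDA that simulates it on a's and b's and, at any moment when it is accepting, may switch to reading only a fresh letter d while feeding each d to the simulation as a b, would accept aⁱbʲdᵏ (k≥1) exactly when both aⁱbʲ and aⁱbʲ⁺ᵏ are in the language, i.e. its language intersected with the regular set a*b*d⁺ would be exactly {aⁿbⁿdⁿ : n≥1} — impossible, since context-free languages are closed under intersection with regular sets and {aⁿbⁿdⁿ} is not context-free). Hence L₁L₂ is not a DCFL.

No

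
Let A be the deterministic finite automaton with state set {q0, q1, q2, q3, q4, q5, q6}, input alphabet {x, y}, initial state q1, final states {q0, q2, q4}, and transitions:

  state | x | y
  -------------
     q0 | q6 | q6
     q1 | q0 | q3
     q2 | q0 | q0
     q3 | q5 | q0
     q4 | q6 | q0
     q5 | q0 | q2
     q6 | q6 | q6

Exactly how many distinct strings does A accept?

6

The useful subgraph on states {q0, q1, q2, q3, q5} is acyclic, so L(A) is finite; the longest accepting path visits 5 useful states, giving maximum string length 4.
Counting accepting paths from q1 by length: 1 of length 1, 1 of length 2, 2 of length 3, 2 of length 4. Total 6.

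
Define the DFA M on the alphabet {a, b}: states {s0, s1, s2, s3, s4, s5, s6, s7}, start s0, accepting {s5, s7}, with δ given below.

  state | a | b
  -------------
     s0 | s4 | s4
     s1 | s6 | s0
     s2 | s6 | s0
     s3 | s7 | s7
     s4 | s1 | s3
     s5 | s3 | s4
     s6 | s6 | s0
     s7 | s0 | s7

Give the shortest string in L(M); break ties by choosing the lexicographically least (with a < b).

A breadth-first search from s0 reaches an accepting state first via the path s0 → s4 → s3 → s7 on input aba.
No string of length < 3 is accepted (BFS exhausts all shorter strings without reaching an accepting state), and aba is the lexicographically least accepting string of length 3.

aba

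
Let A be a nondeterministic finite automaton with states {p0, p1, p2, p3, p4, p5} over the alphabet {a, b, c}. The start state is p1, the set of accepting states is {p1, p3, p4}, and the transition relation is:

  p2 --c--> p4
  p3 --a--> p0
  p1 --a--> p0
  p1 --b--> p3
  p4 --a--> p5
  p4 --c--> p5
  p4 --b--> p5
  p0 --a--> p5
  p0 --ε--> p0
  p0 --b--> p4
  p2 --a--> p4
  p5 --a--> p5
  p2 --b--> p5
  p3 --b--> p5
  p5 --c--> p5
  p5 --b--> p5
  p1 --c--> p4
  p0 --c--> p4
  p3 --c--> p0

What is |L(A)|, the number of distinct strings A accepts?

9

The useful subgraph on states {p0, p1, p3, p4} is acyclic, so L(A) is finite; the longest accepting path visits 4 useful states, giving maximum string length 3.
Counting accepting paths from p1 by length: 1 of length 0, 2 of length 1, 2 of length 2, 4 of length 3. Total 9.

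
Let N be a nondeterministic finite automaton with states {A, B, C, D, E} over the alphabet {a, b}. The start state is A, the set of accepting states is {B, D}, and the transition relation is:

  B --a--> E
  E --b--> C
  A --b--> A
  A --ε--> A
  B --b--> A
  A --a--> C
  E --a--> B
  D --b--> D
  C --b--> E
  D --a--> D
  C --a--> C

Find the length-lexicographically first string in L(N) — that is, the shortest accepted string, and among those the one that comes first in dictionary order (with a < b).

aba

A breadth-first search from A reaches an accepting state first via the path A → C → E → B on input aba.
No string of length < 3 is accepted (BFS exhausts all shorter strings without reaching an accepting state), and aba is the lexicographically least accepting string of length 3.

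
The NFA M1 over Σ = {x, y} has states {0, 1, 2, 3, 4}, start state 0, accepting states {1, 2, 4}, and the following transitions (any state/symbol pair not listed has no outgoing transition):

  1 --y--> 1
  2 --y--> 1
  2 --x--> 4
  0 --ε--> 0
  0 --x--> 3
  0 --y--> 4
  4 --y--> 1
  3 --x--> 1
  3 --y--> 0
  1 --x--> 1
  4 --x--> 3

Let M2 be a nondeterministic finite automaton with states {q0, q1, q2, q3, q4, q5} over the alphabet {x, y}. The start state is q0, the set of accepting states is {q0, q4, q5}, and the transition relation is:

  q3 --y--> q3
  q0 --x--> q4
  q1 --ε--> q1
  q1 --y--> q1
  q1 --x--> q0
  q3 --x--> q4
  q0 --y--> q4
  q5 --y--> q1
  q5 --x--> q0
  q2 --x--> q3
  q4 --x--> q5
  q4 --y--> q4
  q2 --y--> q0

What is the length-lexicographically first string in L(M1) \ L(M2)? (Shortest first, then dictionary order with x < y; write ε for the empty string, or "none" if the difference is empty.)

The string xxy is accepted by M1 but not by M2.
No shorter string lies in the difference, and xxy is the lexicographically first length-3 string in L(M1) \ L(M2).

xxy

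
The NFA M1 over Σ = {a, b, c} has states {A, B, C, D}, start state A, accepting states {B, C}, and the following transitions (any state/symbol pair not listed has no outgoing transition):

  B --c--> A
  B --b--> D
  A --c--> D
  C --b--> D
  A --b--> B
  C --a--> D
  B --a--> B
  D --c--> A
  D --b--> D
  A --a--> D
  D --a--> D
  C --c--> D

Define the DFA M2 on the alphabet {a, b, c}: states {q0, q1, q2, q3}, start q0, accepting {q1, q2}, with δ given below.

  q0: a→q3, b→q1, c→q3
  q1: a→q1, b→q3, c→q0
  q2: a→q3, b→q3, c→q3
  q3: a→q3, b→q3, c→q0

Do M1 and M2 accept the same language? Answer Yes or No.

Yes

Exploring the product automaton M1 × M2 from the start pair (A, q0), following both machines on each input symbol, reaches 3 state pairs: (A, q0), (D, q3), (B, q1).
M1 accepts in {B, C} and M2 accepts in {q1, q2}. In every reachable pair the two components are either both accepting — (B, q1) — or both non-accepting, so no string is accepted by exactly one of the machines: L(M1) \ L(M2) and L(M2) \ L(M1) are both empty.
Hence every string is accepted by M1 iff it is accepted by M2, and the two languages coincide.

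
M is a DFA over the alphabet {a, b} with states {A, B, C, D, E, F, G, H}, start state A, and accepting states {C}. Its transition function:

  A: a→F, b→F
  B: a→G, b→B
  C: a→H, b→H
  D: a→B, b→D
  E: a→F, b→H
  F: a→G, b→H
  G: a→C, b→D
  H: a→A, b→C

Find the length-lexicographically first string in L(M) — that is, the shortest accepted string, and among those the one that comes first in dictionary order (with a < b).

aaa

A breadth-first search from A reaches an accepting state first via the path A → F → G → C on input aaa.
No string of length < 3 is accepted (BFS exhausts all shorter strings without reaching an accepting state), and aaa is the lexicographically least accepting string of length 3.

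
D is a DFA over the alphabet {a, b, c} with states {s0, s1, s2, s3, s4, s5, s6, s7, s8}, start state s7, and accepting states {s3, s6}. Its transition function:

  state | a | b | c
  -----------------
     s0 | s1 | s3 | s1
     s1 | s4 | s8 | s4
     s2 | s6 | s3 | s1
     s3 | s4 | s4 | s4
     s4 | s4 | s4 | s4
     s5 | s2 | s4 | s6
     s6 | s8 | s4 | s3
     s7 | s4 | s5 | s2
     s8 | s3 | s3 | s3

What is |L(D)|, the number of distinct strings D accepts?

23

The useful subgraph on states {s1, s2, s3, s5, s6, s7, s8} is acyclic, so L(D) is finite; the longest accepting path visits 6 useful states, giving maximum string length 5.
Counting accepting paths from s7 by length: 3 of length 2, 4 of length 3, 10 of length 4, 6 of length 5. Total 23.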